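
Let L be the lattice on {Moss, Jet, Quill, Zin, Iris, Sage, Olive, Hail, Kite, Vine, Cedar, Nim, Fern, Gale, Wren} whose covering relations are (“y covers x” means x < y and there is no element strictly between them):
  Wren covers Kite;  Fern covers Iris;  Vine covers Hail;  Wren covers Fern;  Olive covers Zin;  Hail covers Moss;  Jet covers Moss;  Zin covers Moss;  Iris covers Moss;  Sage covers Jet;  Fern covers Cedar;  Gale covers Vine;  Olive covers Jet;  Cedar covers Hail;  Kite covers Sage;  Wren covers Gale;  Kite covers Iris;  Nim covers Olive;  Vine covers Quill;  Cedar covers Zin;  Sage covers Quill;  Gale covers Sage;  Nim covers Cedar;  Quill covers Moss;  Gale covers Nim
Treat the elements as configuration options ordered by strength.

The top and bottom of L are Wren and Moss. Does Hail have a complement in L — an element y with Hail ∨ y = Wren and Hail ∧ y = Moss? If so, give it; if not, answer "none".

Need y with Hail ∨ y = Wren and Hail ∧ y = Moss.
Checking each element gives: Kite.

Kite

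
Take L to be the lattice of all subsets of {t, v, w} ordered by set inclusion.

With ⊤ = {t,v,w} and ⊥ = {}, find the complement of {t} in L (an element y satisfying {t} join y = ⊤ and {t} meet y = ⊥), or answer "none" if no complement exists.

{v,w}

Need y with {t} ∨ y = {t,v,w} and {t} ∧ y = {}.
Checking each element gives: {v,w}.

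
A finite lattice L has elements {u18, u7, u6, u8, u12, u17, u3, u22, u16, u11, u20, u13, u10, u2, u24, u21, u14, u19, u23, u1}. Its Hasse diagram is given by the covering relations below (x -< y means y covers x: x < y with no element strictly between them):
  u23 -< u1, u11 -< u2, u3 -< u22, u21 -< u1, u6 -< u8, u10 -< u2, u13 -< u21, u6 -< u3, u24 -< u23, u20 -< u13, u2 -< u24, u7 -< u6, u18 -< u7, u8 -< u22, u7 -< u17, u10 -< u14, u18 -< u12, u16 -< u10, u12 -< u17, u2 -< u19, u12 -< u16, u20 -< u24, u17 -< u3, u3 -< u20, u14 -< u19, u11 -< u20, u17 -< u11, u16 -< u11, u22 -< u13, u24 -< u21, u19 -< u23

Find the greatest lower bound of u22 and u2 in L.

u17

Common lower bounds of {u22, u2}: u12, u17, u18, u7.
The greatest among these is u17.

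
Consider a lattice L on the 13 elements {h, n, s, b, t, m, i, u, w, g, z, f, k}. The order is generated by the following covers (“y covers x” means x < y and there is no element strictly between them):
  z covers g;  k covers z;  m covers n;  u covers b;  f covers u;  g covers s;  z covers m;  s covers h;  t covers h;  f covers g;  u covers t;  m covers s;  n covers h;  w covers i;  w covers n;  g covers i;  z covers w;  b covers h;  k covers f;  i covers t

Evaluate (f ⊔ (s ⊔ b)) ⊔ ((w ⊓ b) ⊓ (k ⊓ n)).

f

s ∨ b = f
f ∨ f = f
w ∧ b = h
k ∧ n = n
h ∧ n = h
f ∨ h = f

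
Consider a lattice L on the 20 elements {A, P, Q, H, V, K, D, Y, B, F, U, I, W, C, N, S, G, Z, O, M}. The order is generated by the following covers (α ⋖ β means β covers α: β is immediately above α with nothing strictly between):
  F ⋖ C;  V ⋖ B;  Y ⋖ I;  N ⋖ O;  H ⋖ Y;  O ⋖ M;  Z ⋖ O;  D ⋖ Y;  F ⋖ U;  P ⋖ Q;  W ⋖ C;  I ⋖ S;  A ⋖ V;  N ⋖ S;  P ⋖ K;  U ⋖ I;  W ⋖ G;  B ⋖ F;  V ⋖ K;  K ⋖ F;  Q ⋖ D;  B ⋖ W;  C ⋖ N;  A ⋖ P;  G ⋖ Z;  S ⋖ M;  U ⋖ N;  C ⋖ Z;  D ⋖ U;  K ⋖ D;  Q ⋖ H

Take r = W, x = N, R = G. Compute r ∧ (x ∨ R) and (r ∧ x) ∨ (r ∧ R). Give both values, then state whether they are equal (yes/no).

W; W; yes

x ∨ R = O, so r ∧ (x ∨ R) = W ∧ O = W.
r ∧ x = W and r ∧ R = W, so (r ∧ x) ∨ (r ∧ R) = W ∨ W = W.
Equal: yes.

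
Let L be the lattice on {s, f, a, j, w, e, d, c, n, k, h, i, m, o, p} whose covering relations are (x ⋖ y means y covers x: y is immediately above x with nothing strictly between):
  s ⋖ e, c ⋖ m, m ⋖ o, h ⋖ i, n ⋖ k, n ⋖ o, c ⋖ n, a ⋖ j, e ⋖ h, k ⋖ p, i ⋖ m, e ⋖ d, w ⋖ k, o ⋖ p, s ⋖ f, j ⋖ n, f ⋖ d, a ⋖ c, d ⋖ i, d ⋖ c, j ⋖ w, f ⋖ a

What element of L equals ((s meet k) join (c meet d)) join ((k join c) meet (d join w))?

k

s ∧ k = s
c ∧ d = d
s ∨ d = d
k ∨ c = k
d ∨ w = k
k ∧ k = k
d ∨ k = k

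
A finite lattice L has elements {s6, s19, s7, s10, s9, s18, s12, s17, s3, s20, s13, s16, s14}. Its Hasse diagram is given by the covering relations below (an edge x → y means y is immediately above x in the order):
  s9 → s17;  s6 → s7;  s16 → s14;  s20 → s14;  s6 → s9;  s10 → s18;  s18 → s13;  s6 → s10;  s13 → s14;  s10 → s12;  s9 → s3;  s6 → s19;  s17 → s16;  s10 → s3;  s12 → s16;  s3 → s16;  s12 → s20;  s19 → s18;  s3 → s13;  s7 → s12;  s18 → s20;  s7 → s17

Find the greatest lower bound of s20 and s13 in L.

Common lower bounds of {s20, s13}: s10, s18, s19, s6.
The greatest among these is s18.

s18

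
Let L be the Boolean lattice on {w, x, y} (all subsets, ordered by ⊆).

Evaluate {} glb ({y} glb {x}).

{}

{y} ∧ {x} = {}
{} ∧ {} = {}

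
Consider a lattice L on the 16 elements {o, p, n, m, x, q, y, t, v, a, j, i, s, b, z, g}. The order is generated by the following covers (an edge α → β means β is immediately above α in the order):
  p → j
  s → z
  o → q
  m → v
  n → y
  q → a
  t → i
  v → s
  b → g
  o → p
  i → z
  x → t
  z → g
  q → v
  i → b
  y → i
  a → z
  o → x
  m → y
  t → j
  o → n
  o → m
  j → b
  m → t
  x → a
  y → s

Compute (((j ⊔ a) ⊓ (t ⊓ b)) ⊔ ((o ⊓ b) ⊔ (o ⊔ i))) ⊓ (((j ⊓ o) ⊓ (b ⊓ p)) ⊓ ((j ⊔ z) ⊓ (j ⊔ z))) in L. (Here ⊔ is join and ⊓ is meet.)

o

j ∨ a = g
t ∧ b = t
g ∧ t = t
o ∧ b = o
o ∨ i = i
o ∨ i = i
t ∨ i = i
j ∧ o = o
b ∧ p = p
o ∧ p = o
j ∨ z = g
j ∨ z = g
g ∧ g = g
o ∧ g = o
i ∧ o = o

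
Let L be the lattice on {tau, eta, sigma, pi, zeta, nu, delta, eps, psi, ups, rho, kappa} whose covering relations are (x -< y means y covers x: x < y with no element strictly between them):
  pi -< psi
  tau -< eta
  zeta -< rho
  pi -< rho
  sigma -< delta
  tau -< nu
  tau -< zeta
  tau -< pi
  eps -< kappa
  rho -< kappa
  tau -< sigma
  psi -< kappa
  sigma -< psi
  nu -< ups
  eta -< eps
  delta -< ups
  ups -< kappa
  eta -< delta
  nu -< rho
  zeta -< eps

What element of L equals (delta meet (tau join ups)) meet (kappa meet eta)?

eta

tau ∨ ups = ups
delta ∧ ups = delta
kappa ∧ eta = eta
delta ∧ eta = eta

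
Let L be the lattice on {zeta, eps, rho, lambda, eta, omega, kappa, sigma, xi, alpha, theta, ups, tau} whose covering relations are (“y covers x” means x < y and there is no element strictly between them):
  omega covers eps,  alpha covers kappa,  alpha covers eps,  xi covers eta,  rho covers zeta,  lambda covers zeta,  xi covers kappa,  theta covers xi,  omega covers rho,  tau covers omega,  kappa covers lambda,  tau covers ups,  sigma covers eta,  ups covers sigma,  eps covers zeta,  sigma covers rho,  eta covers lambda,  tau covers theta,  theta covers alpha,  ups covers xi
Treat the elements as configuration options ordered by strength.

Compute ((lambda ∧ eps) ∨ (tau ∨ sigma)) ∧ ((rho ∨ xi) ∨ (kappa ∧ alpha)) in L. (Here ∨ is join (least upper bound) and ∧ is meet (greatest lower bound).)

ups

lambda ∧ eps = zeta
tau ∨ sigma = tau
zeta ∨ tau = tau
rho ∨ xi = ups
kappa ∧ alpha = kappa
ups ∨ kappa = ups
tau ∧ ups = ups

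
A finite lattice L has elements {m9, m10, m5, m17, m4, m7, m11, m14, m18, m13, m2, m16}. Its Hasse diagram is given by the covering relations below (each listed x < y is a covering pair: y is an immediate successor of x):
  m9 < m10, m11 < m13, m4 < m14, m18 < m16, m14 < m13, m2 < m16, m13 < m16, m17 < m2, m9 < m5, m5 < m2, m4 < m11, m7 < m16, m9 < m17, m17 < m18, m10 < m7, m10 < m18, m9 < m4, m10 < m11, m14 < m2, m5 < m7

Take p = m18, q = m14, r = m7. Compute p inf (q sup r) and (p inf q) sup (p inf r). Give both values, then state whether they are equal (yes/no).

m18; m10; no

q sup r = m16, so p inf (q sup r) = m18 inf m16 = m18.
p inf q = m9 and p inf r = m10, so (p inf q) sup (p inf r) = m9 sup m10 = m10.
Equal: no.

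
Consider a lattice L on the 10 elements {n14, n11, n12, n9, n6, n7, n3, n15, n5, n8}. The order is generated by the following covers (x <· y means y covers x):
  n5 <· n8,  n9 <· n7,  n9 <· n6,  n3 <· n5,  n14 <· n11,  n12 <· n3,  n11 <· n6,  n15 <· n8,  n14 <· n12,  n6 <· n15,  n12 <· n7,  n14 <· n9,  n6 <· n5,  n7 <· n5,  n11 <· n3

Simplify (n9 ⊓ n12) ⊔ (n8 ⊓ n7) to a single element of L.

n7

n9 ∧ n12 = n14
n8 ∧ n7 = n7
n14 ∨ n7 = n7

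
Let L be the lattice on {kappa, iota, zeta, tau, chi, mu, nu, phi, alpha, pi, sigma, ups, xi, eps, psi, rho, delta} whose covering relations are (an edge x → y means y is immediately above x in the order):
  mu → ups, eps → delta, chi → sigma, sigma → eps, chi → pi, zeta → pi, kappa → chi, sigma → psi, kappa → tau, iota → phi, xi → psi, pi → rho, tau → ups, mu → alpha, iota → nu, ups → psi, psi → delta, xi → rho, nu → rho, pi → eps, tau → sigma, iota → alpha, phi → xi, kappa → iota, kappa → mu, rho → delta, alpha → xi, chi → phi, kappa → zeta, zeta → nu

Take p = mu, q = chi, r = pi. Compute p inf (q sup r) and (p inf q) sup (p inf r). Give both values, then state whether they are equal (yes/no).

q sup r = pi, so p inf (q sup r) = mu inf pi = kappa.
p inf q = kappa and p inf r = kappa, so (p inf q) sup (p inf r) = kappa sup kappa = kappa.
Equal: yes.

kappa; kappa; yes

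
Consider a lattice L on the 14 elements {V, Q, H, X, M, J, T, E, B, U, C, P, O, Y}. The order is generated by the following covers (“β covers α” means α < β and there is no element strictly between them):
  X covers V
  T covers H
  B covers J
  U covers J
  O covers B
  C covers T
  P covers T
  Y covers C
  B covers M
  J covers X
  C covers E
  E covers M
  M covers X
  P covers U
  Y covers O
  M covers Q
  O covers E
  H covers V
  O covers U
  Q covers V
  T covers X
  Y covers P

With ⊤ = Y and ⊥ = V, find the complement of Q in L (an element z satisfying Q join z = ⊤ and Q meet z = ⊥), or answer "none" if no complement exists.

Need z with Q ∨ z = Y and Q ∧ z = V.
Checking each element gives: P.

P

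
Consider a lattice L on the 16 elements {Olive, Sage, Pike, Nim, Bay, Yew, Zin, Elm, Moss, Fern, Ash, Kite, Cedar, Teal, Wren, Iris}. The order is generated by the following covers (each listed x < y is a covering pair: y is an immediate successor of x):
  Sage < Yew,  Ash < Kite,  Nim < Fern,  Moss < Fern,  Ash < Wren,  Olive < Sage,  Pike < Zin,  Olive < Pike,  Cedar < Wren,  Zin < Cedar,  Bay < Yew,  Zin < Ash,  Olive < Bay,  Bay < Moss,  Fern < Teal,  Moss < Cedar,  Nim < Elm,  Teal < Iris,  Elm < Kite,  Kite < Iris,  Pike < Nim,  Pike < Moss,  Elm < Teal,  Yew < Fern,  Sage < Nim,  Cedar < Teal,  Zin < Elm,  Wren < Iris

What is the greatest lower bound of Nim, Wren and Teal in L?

Pike

Common lower bounds of {Nim, Wren, Teal}: Olive, Pike.
The greatest among these is Pike.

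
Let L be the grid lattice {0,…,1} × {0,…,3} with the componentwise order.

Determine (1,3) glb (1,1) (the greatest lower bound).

(1,1)

Common lower bounds of {(1,3), (1,1)}: (0,0), (0,1), (1,0), (1,1).
The greatest among these is (1,1).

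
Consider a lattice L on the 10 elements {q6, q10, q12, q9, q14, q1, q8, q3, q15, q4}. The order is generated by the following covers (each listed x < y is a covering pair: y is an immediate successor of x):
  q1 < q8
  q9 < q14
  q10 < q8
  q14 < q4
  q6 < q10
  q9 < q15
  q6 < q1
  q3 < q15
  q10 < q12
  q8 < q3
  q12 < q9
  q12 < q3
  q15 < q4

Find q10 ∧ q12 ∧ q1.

q6

Common lower bounds of {q10, q12, q1}: q6.
The greatest among these is q6.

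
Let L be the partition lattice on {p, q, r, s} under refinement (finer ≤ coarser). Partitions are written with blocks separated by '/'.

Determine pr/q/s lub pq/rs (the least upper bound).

pqrs

Common upper bounds of {pr/q/s, pq/rs}: pqrs.
The least among these is pqrs.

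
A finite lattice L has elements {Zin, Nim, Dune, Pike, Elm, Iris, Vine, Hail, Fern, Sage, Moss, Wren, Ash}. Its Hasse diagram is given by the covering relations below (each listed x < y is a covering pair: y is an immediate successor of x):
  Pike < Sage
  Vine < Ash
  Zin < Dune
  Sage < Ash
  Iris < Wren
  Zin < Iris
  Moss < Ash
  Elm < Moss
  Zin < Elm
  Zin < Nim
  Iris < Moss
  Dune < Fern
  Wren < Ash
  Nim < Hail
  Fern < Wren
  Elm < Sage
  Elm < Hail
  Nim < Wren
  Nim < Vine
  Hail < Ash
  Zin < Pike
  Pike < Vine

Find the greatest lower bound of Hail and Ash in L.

Common lower bounds of {Hail, Ash}: Elm, Hail, Nim, Zin.
The greatest among these is Hail.

Hail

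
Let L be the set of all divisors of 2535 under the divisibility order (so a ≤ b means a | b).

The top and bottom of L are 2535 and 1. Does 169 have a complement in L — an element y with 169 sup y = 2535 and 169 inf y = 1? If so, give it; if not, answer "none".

15

Need y with 169 ∨ y = 2535 and 169 ∧ y = 1.
Checking each element gives: 15.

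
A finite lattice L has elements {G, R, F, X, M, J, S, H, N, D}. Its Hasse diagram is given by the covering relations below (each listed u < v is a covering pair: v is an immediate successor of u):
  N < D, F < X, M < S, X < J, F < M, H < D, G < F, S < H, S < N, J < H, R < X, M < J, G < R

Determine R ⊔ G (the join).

Common upper bounds of {R, G}: D, H, J, R, X.
The least among these is R.

R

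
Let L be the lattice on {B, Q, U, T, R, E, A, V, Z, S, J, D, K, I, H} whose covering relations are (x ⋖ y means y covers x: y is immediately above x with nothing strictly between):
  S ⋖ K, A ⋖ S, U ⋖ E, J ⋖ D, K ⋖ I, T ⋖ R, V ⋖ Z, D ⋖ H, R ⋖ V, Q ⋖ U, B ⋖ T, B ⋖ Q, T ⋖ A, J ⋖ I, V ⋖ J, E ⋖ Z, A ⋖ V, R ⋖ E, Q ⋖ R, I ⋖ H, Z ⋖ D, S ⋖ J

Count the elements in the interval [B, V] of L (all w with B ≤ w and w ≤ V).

The interval [B, V] = {A, B, Q, R, T, V}, which has 6 elements.

6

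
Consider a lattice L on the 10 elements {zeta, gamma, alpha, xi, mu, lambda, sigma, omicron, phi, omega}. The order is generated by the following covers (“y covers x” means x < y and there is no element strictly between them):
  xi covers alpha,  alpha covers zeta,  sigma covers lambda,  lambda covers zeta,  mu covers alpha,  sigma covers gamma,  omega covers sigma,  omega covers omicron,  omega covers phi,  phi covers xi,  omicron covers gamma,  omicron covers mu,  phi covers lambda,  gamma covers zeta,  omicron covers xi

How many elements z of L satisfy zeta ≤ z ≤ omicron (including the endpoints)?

6

The interval [zeta, omicron] = {alpha, gamma, mu, omicron, xi, zeta}, which has 6 elements.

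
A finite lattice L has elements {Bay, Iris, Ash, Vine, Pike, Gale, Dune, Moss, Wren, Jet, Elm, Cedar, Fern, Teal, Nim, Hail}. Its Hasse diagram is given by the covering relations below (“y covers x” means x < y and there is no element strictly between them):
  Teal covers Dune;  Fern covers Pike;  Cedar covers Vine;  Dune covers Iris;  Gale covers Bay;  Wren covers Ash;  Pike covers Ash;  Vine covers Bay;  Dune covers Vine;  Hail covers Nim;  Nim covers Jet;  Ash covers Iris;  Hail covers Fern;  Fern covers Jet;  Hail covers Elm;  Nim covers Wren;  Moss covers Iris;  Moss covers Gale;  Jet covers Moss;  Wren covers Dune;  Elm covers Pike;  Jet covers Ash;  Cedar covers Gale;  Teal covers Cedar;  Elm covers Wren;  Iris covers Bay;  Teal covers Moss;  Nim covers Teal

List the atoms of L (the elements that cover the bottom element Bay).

The atoms are exactly the elements that cover Bay: Gale, Iris, Vine.

Gale, Iris, Vine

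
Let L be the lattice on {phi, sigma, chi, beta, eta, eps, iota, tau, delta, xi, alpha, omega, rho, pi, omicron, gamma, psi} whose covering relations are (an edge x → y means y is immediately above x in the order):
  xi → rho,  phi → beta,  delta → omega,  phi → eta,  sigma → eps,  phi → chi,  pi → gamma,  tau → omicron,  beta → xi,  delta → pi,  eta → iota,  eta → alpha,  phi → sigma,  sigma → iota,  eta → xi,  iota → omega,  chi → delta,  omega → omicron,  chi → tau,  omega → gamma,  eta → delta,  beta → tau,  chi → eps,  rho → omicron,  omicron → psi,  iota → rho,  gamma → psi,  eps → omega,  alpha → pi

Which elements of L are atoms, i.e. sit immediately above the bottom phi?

The atoms are exactly the elements that cover phi: beta, chi, eta, sigma.

beta, chi, eta, sigma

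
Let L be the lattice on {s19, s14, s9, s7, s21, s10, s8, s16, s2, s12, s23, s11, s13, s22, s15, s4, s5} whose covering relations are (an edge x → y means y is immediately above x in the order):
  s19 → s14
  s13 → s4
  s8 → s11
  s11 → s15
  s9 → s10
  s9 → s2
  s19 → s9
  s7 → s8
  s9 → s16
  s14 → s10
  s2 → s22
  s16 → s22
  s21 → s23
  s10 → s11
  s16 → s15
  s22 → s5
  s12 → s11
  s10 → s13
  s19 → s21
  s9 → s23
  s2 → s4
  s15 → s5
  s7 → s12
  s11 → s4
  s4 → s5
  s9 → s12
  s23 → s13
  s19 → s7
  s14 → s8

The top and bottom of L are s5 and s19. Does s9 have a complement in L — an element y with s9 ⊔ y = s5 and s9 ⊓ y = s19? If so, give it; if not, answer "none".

For every candidate y, either s9 ∨ y ≠ s5 or s9 ∧ y ≠ s19; no complement exists.

none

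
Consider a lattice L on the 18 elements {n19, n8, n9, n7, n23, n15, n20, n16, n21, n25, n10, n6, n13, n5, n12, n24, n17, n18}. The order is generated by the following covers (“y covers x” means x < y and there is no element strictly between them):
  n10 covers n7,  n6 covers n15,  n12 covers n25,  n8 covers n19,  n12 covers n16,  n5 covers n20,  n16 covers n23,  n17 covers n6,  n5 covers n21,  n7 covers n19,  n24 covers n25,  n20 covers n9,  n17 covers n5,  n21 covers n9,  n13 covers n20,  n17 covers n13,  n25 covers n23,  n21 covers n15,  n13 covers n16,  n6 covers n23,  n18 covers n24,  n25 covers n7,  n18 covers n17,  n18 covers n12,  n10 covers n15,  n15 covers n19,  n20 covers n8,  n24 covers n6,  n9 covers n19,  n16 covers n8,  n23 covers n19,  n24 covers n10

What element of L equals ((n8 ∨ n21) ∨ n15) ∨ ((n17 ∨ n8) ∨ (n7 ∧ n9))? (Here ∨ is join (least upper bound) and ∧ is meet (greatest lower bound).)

n8 ∨ n21 = n5
n5 ∨ n15 = n5
n17 ∨ n8 = n17
n7 ∧ n9 = n19
n17 ∨ n19 = n17
n5 ∨ n17 = n17

n17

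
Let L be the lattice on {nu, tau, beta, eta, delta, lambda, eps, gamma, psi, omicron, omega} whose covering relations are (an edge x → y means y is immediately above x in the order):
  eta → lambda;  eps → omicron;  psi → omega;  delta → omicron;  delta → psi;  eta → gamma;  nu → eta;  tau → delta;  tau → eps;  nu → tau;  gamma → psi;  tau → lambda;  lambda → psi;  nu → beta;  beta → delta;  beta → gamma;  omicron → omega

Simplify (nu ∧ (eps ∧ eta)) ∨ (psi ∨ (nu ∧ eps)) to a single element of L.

eps ∧ eta = nu
nu ∧ nu = nu
nu ∧ eps = nu
psi ∨ nu = psi
nu ∨ psi = psi

psi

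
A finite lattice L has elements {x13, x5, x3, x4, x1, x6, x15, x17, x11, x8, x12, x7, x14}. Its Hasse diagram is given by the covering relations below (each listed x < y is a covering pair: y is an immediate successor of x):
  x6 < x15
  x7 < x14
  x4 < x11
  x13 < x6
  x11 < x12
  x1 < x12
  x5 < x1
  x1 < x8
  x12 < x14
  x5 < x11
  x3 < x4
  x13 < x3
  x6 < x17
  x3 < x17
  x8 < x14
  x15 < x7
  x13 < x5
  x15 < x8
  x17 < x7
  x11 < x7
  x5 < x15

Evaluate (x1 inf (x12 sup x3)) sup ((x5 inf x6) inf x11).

x1

x12 ∨ x3 = x12
x1 ∧ x12 = x1
x5 ∧ x6 = x13
x13 ∧ x11 = x13
x1 ∨ x13 = x1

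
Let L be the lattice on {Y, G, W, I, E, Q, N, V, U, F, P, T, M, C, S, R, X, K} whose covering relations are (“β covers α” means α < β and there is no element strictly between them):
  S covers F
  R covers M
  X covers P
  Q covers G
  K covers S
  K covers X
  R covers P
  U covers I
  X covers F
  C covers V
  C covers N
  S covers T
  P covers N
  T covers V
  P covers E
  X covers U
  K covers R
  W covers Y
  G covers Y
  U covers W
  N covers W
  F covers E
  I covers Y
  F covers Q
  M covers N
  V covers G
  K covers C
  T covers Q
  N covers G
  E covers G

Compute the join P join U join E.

Common upper bounds of {P, U, E}: K, X.
The least among these is X.

X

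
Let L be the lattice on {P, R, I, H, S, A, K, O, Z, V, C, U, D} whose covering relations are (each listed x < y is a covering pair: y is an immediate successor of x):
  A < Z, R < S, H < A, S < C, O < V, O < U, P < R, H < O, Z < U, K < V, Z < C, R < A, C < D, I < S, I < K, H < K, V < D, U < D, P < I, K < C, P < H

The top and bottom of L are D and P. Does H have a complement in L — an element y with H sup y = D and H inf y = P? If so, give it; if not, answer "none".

none

For every candidate y, either H ∨ y ≠ D or H ∧ y ≠ P; no complement exists.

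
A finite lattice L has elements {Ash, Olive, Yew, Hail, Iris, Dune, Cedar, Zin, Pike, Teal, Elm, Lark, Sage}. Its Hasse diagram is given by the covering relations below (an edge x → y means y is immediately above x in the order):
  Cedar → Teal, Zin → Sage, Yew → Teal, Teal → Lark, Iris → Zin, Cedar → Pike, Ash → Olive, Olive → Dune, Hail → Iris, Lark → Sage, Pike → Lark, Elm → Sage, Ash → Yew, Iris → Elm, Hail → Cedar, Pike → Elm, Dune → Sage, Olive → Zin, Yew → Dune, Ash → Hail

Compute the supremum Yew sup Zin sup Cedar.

Sage

Common upper bounds of {Yew, Zin, Cedar}: Sage.
The least among these is Sage.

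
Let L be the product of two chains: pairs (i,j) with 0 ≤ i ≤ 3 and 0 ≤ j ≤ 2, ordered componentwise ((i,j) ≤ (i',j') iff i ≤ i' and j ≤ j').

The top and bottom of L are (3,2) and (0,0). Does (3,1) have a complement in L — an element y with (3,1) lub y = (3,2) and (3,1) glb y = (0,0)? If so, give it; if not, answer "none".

For every candidate y, either (3,1) ∨ y ≠ (3,2) or (3,1) ∧ y ≠ (0,0); no complement exists.

none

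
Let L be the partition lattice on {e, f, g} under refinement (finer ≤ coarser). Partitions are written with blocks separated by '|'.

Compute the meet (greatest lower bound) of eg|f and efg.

Common lower bounds of {eg|f, efg}: eg|f, e|f|g.
The greatest among these is eg|f.

eg|f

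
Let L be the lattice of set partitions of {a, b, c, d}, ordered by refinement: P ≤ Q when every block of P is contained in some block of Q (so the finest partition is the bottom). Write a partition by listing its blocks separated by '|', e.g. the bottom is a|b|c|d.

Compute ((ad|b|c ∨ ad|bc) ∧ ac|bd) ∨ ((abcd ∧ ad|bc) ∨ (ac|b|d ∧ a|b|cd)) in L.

ad|bc

ad|b|c ∨ ad|bc = ad|bc
ad|bc ∧ ac|bd = a|b|c|d
abcd ∧ ad|bc = ad|bc
ac|b|d ∧ a|b|cd = a|b|c|d
ad|bc ∨ a|b|c|d = ad|bc
a|b|c|d ∨ ad|bc = ad|bc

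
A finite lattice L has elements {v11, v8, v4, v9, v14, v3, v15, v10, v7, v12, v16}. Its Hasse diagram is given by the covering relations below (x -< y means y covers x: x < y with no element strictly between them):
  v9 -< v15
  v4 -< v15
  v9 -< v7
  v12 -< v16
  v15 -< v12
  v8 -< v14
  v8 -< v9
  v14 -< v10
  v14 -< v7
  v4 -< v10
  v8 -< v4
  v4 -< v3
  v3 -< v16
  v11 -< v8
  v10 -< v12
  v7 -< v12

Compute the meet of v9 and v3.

v8

Common lower bounds of {v9, v3}: v11, v8.
The greatest among these is v8.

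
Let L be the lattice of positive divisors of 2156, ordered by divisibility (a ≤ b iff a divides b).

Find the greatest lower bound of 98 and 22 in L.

2

In the divisibility order, the meet is the greatest common divisor: gcd(98, 22) = 2.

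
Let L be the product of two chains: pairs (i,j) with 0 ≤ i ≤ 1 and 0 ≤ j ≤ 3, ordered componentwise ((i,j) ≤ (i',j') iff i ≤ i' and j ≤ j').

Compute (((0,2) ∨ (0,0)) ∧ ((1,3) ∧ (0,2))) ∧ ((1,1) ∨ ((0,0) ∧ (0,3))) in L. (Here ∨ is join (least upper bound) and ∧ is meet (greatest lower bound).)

(0,1)

(0,2) ∨ (0,0) = (0,2)
(1,3) ∧ (0,2) = (0,2)
(0,2) ∧ (0,2) = (0,2)
(0,0) ∧ (0,3) = (0,0)
(1,1) ∨ (0,0) = (1,1)
(0,2) ∧ (1,1) = (0,1)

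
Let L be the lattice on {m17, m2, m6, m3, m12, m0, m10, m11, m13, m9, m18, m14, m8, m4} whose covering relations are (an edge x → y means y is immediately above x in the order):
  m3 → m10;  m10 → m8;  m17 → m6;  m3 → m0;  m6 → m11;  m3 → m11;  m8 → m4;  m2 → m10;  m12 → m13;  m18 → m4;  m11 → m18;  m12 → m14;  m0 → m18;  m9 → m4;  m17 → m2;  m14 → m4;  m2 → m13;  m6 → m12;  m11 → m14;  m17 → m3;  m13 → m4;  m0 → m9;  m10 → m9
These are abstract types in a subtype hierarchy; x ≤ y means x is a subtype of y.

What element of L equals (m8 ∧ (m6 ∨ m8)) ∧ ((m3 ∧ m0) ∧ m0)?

m6 ∨ m8 = m4
m8 ∧ m4 = m8
m3 ∧ m0 = m3
m3 ∧ m0 = m3
m8 ∧ m3 = m3

m3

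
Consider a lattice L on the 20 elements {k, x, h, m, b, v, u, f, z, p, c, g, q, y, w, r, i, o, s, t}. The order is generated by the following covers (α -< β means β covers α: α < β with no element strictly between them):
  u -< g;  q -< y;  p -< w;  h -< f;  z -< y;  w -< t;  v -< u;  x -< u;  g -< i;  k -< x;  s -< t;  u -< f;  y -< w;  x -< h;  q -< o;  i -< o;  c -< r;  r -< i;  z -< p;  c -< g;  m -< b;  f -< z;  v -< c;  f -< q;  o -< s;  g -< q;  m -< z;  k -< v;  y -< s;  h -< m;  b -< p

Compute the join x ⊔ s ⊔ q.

s

Common upper bounds of {x, s, q}: s, t.
The least among these is s.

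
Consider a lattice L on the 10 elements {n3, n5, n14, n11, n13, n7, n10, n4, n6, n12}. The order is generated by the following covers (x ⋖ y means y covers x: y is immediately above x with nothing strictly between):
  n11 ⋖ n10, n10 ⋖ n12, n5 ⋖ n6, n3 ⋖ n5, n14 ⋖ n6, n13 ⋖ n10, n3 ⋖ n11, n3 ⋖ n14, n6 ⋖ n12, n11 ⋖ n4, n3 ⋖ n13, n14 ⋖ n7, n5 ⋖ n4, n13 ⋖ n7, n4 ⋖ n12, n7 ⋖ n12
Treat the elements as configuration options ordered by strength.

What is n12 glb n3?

Common lower bounds of {n12, n3}: n3.
The greatest among these is n3.

n3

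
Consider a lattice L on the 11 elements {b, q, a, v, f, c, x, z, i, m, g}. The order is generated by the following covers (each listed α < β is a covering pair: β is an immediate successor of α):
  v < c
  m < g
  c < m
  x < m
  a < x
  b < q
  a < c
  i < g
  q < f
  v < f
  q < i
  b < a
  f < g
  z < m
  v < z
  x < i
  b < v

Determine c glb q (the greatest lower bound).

Common lower bounds of {c, q}: b.
The greatest among these is b.

b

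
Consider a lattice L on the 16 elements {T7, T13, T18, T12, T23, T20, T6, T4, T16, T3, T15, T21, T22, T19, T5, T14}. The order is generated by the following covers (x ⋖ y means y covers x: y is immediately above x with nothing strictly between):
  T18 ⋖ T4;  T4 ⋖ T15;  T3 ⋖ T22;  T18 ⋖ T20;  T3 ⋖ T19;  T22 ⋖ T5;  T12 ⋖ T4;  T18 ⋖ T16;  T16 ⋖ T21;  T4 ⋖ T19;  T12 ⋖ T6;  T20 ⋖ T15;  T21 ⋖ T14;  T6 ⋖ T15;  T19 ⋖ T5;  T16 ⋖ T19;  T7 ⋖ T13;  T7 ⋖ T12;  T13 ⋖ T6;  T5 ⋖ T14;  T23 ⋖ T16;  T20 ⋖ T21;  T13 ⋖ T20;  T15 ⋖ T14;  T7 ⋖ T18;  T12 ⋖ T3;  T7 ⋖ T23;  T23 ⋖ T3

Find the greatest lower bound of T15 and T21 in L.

T20

Common lower bounds of {T15, T21}: T13, T18, T20, T7.
The greatest among these is T20.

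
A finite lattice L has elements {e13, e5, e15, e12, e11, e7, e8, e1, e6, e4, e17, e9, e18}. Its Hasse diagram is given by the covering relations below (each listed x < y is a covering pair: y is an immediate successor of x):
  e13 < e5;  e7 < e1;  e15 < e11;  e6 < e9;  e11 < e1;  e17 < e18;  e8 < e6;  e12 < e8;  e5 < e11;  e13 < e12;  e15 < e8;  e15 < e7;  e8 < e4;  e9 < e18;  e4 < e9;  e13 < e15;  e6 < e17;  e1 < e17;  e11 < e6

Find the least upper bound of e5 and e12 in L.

Common upper bounds of {e5, e12}: e17, e18, e6, e9.
The least among these is e6.

e6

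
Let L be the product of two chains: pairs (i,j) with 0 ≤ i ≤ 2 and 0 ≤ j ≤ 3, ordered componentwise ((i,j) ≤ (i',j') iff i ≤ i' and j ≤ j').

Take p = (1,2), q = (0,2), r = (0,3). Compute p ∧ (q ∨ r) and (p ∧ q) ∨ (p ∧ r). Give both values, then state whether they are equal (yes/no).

(0,2); (0,2); yes

q ∨ r = (0,3), so p ∧ (q ∨ r) = (1,2) ∧ (0,3) = (0,2).
p ∧ q = (0,2) and p ∧ r = (0,2), so (p ∧ q) ∨ (p ∧ r) = (0,2) ∨ (0,2) = (0,2).
Equal: yes.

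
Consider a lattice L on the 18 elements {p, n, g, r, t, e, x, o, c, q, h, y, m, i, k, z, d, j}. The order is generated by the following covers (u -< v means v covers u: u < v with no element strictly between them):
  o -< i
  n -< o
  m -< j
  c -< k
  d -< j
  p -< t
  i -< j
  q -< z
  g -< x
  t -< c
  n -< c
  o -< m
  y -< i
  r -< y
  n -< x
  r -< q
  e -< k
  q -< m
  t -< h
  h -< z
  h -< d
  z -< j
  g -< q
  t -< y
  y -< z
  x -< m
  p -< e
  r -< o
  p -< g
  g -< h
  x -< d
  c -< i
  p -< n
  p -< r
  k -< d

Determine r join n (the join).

Common upper bounds of {r, n}: i, j, m, o.
The least among these is o.

o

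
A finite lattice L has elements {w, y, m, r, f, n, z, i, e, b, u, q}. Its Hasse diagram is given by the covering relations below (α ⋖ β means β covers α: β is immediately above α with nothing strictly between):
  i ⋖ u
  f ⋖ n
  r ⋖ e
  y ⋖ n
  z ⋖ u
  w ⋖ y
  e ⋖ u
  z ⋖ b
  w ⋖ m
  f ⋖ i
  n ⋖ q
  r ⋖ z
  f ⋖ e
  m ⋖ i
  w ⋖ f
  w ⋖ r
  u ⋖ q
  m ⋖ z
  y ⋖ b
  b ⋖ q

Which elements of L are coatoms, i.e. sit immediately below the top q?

b, n, u

The coatoms are exactly the elements covered by q: b, n, u.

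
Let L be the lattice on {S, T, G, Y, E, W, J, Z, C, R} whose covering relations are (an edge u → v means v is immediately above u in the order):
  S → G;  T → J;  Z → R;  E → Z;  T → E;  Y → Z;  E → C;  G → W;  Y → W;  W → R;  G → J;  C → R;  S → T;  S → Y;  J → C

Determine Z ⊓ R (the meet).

Z

Common lower bounds of {Z, R}: E, S, T, Y, Z.
The greatest among these is Z.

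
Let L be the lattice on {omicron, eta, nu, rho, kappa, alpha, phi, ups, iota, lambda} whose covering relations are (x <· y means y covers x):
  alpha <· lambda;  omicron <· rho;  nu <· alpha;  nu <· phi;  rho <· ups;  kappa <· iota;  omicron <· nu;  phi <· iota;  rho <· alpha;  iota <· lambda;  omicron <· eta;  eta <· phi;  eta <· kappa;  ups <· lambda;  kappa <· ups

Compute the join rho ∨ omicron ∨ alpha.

alpha

Common upper bounds of {rho, omicron, alpha}: alpha, lambda.
The least among these is alpha.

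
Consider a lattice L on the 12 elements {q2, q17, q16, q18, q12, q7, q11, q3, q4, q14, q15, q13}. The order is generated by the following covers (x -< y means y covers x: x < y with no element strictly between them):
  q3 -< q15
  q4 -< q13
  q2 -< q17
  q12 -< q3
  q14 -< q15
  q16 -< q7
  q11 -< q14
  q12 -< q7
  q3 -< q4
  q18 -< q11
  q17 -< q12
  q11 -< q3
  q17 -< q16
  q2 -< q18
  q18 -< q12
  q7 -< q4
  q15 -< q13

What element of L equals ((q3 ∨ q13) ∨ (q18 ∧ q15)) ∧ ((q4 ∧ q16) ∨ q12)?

q7

q3 ∨ q13 = q13
q18 ∧ q15 = q18
q13 ∨ q18 = q13
q4 ∧ q16 = q16
q16 ∨ q12 = q7
q13 ∧ q7 = q7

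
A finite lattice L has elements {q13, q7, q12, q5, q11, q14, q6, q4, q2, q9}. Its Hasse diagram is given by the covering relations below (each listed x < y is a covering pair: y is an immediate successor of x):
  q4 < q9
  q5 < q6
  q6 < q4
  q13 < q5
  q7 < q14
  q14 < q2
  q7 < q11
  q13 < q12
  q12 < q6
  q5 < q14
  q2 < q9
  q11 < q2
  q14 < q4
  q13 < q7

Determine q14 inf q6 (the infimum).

q5

Common lower bounds of {q14, q6}: q13, q5.
The greatest among these is q5.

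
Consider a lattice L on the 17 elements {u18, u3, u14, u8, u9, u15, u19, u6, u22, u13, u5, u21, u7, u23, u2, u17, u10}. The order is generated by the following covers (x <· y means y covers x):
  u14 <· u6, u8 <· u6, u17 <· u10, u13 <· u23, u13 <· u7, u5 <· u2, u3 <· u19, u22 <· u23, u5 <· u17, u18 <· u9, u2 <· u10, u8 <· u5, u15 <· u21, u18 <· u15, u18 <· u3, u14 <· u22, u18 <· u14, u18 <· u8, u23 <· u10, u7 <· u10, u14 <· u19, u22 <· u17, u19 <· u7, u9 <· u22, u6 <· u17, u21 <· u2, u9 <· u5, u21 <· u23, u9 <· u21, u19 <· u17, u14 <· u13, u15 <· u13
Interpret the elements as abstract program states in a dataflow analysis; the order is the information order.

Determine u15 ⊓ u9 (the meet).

Common lower bounds of {u15, u9}: u18.
The greatest among these is u18.

u18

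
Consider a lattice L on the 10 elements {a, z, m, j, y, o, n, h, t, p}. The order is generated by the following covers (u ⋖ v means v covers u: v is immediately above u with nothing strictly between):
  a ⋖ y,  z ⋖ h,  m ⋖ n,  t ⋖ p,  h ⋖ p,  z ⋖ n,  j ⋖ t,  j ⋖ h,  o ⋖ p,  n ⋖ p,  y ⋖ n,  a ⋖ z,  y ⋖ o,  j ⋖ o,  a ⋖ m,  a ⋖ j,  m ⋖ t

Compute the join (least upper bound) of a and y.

Common upper bounds of {a, y}: n, o, p, y.
The least among these is y.

y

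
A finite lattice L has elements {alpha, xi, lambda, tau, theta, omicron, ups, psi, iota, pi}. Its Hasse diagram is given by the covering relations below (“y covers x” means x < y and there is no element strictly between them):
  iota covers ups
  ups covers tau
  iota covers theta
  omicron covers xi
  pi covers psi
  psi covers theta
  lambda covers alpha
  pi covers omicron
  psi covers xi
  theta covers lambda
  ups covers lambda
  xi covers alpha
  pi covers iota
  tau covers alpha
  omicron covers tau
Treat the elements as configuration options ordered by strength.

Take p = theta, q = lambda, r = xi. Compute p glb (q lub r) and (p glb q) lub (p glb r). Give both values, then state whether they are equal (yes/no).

q lub r = psi, so p glb (q lub r) = theta glb psi = theta.
p glb q = lambda and p glb r = alpha, so (p glb q) lub (p glb r) = lambda lub alpha = lambda.
Equal: no.

theta; lambda; no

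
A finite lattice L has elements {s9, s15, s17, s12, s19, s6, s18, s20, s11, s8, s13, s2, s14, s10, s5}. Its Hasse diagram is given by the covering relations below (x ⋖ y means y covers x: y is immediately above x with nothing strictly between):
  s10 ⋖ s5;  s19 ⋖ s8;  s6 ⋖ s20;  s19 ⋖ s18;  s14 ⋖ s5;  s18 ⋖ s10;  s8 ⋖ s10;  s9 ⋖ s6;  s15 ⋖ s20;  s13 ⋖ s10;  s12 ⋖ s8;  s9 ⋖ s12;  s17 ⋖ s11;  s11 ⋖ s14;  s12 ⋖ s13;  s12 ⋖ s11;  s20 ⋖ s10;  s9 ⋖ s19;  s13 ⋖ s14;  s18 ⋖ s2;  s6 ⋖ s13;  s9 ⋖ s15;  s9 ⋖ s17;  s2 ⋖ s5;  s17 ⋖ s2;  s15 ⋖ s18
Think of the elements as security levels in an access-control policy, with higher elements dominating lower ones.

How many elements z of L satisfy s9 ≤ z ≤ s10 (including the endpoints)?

10

The interval [s9, s10] = {s10, s12, s13, s15, s18, s19, s20, s6, s8, s9}, which has 10 elements.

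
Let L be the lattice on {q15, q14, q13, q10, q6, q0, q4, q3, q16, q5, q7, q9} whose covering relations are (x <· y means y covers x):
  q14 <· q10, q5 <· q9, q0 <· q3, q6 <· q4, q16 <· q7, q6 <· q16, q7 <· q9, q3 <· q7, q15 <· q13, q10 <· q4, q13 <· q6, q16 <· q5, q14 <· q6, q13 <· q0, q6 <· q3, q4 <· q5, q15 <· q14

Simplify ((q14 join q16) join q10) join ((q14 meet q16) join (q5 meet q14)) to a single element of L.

q14 ∨ q16 = q16
q16 ∨ q10 = q5
q14 ∧ q16 = q14
q5 ∧ q14 = q14
q14 ∨ q14 = q14
q5 ∨ q14 = q5

q5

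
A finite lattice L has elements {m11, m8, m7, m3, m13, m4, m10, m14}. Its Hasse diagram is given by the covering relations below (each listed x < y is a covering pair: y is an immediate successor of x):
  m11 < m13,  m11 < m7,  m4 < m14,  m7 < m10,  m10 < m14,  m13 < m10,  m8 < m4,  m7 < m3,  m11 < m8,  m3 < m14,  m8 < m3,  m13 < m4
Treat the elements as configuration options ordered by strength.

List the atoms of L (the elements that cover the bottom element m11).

The atoms are exactly the elements that cover m11: m13, m7, m8.

m13, m7, m8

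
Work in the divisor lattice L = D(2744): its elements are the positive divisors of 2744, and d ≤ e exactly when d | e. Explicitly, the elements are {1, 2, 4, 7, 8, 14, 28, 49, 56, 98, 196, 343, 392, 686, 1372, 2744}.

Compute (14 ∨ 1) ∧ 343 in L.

14 ∨ 1 = 14
14 ∧ 343 = 7

7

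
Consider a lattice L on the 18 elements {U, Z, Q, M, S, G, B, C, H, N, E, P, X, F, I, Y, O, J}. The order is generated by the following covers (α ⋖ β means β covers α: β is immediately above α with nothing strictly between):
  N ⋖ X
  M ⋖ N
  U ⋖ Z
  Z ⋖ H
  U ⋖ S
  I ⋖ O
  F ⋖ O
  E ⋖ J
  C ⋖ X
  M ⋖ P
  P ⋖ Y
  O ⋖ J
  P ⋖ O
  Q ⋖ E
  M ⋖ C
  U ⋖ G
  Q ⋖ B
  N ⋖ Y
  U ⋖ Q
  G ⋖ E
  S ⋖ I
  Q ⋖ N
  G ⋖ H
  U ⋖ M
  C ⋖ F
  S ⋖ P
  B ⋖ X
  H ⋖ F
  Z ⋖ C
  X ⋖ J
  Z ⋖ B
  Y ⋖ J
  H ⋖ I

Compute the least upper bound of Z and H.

Common upper bounds of {Z, H}: F, H, I, J, O.
The least among these is H.

H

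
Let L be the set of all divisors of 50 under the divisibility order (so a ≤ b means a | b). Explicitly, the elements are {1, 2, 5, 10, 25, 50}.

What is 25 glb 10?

Common lower bounds of {25, 10}: 1, 5.
The greatest among these is 5.

5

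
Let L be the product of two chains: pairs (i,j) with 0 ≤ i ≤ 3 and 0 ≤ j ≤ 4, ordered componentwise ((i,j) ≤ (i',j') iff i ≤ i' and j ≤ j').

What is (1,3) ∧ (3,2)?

(1,2)

In a product of chains, the meet is componentwise min, giving (1,2).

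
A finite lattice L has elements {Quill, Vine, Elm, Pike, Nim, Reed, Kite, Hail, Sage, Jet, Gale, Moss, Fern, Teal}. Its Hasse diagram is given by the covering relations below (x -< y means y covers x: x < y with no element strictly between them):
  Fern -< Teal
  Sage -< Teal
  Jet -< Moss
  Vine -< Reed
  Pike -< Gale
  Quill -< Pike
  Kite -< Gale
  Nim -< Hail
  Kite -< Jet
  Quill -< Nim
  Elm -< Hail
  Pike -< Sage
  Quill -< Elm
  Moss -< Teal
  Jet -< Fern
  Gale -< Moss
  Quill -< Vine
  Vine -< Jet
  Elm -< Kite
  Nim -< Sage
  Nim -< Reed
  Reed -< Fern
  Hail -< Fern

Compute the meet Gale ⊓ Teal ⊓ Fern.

Common lower bounds of {Gale, Teal, Fern}: Elm, Kite, Quill.
The greatest among these is Kite.

Kite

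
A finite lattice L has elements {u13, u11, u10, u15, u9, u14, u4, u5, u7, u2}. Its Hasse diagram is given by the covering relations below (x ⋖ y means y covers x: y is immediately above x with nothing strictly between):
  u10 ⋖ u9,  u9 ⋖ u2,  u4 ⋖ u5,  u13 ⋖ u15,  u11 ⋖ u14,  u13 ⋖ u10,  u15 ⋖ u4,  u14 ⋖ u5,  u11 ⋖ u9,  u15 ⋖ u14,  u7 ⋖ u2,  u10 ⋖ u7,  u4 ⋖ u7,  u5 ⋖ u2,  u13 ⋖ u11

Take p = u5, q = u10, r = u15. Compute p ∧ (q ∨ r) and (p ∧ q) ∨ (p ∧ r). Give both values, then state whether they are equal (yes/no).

q ∨ r = u7, so p ∧ (q ∨ r) = u5 ∧ u7 = u4.
p ∧ q = u13 and p ∧ r = u15, so (p ∧ q) ∨ (p ∧ r) = u13 ∨ u15 = u15.
Equal: no.

u4; u15; no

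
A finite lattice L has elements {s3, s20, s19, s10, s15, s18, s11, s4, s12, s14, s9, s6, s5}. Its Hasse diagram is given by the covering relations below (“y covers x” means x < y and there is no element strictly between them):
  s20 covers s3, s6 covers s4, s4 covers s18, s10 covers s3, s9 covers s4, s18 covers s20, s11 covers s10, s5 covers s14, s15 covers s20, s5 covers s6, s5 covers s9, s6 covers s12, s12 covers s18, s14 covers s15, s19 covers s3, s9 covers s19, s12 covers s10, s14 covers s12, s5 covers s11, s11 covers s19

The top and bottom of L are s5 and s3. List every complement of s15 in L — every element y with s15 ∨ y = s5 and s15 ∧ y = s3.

Need y with s15 ∨ y = s5 and s15 ∧ y = s3.
Checking each element gives: s11, s19.

s11, s19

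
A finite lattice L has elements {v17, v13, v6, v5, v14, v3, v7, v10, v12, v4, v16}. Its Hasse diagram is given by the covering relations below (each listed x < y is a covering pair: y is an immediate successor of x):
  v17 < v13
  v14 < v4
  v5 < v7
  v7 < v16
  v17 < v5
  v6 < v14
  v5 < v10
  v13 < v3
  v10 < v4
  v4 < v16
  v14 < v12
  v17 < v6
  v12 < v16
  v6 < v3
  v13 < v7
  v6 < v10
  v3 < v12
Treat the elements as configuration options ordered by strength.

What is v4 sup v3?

Common upper bounds of {v4, v3}: v16.
The least among these is v16.

v16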